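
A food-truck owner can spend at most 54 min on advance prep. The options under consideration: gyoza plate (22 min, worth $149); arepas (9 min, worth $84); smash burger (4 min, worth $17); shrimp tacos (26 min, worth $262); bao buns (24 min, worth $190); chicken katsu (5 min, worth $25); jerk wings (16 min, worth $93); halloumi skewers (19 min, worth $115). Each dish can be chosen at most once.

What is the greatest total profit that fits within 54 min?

469

Ranking by ratio (profit/min): shrimp tacos 10.08, arepas 9.33, bao buns 7.92, gyoza plate 6.77.
Taking the top-ratio dishes first gives arepas + shrimp tacos + halloumi skewers for 461 (54 min).
Replace arepas and halloumi skewers with smash burger + bao buns: the trade gains 8 net, giving 469 at 54 min.
Next best is arepas + shrimp tacos + halloumi skewers at 461 (54 min) — short by 8.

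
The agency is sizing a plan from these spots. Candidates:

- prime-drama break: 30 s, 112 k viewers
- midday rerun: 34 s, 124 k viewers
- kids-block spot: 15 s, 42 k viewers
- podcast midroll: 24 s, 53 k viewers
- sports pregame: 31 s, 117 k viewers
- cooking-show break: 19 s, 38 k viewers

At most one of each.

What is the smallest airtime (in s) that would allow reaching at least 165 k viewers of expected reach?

49

Need the lightest bundle worth ≥ 165.
midday rerun + kids-block spot: 166 expected reach at 49 s.
No combination under 49 s hits 165.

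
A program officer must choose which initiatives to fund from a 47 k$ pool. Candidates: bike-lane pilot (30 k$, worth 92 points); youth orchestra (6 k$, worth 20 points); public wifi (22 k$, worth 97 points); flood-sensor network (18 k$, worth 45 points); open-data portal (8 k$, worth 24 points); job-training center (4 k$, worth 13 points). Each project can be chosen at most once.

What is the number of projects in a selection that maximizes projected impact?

3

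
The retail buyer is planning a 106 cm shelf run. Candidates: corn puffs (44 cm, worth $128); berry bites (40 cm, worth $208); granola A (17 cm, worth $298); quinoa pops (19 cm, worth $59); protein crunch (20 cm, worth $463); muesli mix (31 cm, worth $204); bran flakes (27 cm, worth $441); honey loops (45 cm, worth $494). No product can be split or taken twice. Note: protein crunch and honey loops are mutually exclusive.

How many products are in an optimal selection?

Best achievable weekly sales is 1410.
For example berry bites + granola A + protein crunch + bran flakes achieves it, using 104 cm.
Every optimal selection uses 4 products.

4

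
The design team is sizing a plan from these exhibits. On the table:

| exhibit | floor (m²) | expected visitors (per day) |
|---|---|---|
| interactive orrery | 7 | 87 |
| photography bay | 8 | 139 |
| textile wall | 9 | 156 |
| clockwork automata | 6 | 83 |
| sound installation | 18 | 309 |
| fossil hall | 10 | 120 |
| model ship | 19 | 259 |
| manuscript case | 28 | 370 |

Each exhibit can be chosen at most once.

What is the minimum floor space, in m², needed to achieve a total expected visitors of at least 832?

54

Minimise m² subject to total expected visitors ≥ 832.
photography bay + textile wall + sound installation + model ship reaches 863 using 54 m².
Any bundle with less than 54 m² falls short of 832.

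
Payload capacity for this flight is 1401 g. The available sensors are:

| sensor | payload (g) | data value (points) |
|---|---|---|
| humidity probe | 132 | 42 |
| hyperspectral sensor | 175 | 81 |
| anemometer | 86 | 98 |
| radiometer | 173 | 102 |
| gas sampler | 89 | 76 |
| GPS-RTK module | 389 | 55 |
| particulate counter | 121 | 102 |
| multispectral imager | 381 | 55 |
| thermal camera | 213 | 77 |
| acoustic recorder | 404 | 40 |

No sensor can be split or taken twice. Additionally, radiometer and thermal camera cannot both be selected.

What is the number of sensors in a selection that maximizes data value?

The maximum data value within 1401 g is 556.
One optimal bundle: humidity probe + hyperspectral sensor + anemometer + radiometer + gas sampler + GPS-RTK module + particulate counter (1165 g).
Any selection reaching 556 contains exactly 7 sensors.

7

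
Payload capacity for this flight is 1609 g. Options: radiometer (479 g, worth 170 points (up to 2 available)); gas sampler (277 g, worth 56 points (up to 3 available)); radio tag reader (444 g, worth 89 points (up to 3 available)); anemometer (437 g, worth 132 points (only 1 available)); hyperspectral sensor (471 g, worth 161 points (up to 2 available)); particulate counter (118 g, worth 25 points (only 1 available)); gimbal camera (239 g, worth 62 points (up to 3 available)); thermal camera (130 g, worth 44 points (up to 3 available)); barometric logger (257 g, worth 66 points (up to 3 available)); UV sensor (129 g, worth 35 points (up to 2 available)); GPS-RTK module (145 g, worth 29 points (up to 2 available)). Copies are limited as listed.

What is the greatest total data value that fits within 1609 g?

545

Taking 2×radiometer + hyperspectral sensor + thermal camera: 1559 g used, 545 in data value.
Every other selection either busts 1609 g or exceeds an availability limit or fails to beat 545.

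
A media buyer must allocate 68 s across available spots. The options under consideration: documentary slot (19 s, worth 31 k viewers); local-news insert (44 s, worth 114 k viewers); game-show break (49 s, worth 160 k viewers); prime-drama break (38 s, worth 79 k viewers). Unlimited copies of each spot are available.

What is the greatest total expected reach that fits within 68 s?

Taking documentary slot + game-show break: 68 s used, 191 in expected reach.
That's the maximum — no swap from here does better than 191.

191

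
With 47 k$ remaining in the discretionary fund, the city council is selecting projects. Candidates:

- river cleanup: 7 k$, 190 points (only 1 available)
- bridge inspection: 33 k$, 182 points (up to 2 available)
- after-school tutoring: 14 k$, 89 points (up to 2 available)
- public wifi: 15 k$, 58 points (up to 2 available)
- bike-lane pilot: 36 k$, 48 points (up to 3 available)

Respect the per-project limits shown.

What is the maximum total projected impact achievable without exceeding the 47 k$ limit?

372

Greedy by ratio would take river cleanup + 2×after-school tutoring: 35 k$ used, total 368.
The 28 k$ tied up in 2×after-school tutoring is better spent on bridge inspection — total rises to 372 (40 k$).
That's the maximum — no swap from here does better than 372.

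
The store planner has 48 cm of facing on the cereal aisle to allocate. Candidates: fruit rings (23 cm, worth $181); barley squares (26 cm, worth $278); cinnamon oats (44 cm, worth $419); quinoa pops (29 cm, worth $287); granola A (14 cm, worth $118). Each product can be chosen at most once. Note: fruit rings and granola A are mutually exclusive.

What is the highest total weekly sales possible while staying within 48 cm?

Taking the top-ratio products first gives barley squares + granola A for 396 (40 cm).
The 40 cm tied up in barley squares and granola A is better spent on cinnamon oats — total rises to 419 (44 cm).
Every other selection either busts 48 cm or breaks a pairing rule or fails to beat 419.

419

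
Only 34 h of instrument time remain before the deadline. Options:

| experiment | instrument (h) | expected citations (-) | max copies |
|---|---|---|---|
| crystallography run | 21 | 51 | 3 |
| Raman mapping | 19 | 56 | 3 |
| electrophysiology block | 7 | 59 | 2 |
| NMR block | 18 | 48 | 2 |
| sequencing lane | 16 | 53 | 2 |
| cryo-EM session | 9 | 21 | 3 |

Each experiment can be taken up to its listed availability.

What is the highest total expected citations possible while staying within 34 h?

174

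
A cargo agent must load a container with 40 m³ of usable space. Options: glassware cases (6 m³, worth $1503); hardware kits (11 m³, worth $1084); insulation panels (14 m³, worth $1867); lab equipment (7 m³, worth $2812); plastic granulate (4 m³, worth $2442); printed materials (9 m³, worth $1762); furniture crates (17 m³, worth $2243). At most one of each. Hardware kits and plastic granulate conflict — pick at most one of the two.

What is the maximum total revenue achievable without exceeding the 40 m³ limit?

10386

The ratio ordering already packs tightly: glassware cases + insulation panels + lab equipment + plastic granulate + printed materials, 40 m³, 10386.
Next best is lab equipment + plastic granulate + printed materials + furniture crates at 9259 (37 m³) — short by 1127.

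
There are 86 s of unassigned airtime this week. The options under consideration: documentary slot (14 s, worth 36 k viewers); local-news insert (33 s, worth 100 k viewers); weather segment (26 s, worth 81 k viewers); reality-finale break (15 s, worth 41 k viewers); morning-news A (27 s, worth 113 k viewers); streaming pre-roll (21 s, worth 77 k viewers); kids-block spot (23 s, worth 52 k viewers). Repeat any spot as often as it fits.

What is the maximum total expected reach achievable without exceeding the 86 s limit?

Best packing: 3×morning-news A — 81 s, 339 total.
The spare 5 s is too small for any remaining spot, and no exchange beats 339.

339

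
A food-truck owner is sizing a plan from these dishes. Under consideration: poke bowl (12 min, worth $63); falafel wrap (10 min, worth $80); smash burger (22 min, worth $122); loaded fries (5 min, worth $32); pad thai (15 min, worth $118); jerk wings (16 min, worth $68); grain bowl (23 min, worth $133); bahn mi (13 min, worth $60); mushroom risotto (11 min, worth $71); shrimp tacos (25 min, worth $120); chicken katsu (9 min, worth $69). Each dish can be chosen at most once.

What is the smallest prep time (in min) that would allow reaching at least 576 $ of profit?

90

Minimise min subject to total profit ≥ 576.
Taking falafel wrap + smash burger + pad thai + grain bowl + mushroom risotto + chicken katsu gives 593 (≥ 576) for 90 min.
Below 90 min the best achievable stays under 576.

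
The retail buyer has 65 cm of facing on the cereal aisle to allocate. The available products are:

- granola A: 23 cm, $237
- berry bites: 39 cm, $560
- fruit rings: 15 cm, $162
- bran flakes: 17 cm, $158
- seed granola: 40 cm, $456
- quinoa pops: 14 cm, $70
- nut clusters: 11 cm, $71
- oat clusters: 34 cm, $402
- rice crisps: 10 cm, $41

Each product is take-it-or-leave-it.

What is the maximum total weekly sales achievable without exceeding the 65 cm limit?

By weekly sales per cm: berry bites 14.36, oat clusters 11.82, seed granola 11.40, fruit rings 10.80 lead.
A density-first pass picks berry bites + fruit rings + nut clusters — 793 at 65 cm.
The 26 cm tied up in fruit rings and nut clusters is better spent on granola A — total rises to 797 (62 cm).
The closest alternative, berry bites + fruit rings + nut clusters, reaches only 793.

797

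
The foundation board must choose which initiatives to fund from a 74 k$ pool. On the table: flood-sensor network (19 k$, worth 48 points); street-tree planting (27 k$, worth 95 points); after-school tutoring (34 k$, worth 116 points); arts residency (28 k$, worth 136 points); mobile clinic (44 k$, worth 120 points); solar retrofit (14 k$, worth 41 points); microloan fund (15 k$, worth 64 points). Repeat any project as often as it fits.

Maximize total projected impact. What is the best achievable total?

336

Taking 2×arts residency + microloan fund: 71 k$ used, 336 in projected impact.
That's the maximum — no swap from here does better than 336.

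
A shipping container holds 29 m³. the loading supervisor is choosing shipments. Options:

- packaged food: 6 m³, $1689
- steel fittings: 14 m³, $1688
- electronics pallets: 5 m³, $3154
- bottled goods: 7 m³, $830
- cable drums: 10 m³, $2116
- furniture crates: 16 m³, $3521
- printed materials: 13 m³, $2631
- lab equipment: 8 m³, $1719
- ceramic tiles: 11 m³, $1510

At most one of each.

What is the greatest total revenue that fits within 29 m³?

8678

The ratio heuristic lands on packaged food + electronics pallets + furniture crates (8364) but leaves 2 m³ idle.
Dropping furniture crates frees 16 m³; slotting in cable drums + lab equipment (18 m³) lifts the total to 8678 at 29 m³.
The closest alternative, electronics pallets + furniture crates + lab equipment, reaches only 8394.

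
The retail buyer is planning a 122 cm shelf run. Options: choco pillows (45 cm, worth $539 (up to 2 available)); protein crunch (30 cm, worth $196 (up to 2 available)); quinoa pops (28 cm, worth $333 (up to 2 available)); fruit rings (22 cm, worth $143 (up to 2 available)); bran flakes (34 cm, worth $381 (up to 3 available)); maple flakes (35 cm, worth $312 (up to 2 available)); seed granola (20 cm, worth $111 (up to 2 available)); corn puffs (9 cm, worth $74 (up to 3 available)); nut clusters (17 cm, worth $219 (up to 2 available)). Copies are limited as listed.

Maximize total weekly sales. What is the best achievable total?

Ranking by ratio (weekly sales/cm): nut clusters 12.88, choco pillows 11.98, quinoa pops 11.89, bran flakes 11.21.
Taking the top-ratio products first gives choco pillows + quinoa pops + corn puffs + 2×nut clusters for 1384 (116 cm).
Replace quinoa pops with bran flakes: the trade gains 48 net, giving 1432 at 122 cm.

1432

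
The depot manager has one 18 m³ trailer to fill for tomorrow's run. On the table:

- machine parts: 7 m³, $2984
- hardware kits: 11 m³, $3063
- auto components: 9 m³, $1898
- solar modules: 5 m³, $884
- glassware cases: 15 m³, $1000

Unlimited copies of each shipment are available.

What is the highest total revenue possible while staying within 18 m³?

6047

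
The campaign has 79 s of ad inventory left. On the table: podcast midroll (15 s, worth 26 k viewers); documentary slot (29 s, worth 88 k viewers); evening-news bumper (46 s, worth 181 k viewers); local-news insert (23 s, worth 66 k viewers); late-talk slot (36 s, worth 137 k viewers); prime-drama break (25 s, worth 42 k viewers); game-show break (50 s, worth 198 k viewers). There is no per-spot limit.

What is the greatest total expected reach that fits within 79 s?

Documentary slot + game-show break uses 79 of the 79 s and totals 286.
Nothing else within 79 s beats 286.

286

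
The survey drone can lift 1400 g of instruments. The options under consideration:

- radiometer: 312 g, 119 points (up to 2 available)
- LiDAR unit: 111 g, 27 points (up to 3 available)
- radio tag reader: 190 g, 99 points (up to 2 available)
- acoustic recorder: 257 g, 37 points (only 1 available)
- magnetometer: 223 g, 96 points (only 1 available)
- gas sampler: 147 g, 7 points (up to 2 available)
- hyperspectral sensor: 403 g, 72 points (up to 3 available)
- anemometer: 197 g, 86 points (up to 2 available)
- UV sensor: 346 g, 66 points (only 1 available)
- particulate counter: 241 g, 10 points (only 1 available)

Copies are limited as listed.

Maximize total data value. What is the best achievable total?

The ratio heuristic lands on radiometer + 2×radio tag reader + magnetometer + 2×anemometer (585) but leaves 91 g idle.
Dropping magnetometer frees 223 g; slotting in radiometer (312 g) lifts the total to 608 at 1398 g.

608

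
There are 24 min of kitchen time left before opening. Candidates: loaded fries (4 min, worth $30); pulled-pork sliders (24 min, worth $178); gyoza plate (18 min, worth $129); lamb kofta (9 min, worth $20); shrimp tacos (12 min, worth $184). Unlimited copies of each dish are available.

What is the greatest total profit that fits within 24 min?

Taking 2×shrimp tacos: 24 min used, 368 in profit.
That's the maximum — no swap from here does better than 368.

368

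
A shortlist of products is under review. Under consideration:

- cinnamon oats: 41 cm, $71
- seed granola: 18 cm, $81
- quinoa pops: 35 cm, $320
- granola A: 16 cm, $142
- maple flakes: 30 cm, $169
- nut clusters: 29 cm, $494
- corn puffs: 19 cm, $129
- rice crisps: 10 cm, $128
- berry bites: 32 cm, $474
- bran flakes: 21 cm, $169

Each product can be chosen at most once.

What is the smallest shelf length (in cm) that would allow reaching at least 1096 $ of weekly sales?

71

Need the lightest bundle worth ≥ 1096.
nut clusters + rice crisps + berry bites reaches 1096 using 71 cm.
Any bundle with less than 71 cm falls short of 1096.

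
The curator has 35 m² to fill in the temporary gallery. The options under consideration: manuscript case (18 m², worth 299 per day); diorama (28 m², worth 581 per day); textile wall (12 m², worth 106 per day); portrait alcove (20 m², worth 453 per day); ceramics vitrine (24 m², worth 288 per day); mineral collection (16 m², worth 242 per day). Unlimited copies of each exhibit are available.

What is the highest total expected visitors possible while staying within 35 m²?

581

By expected visitors per m²: portrait alcove 22.65, diorama 20.75, manuscript case 16.61, mineral collection 15.12 lead.
A density-first pass picks textile wall + portrait alcove — 559 at 32 m².
Dropping textile wall and portrait alcove frees 32 m²; slotting in diorama (28 m²) lifts the total to 581 at 28 m².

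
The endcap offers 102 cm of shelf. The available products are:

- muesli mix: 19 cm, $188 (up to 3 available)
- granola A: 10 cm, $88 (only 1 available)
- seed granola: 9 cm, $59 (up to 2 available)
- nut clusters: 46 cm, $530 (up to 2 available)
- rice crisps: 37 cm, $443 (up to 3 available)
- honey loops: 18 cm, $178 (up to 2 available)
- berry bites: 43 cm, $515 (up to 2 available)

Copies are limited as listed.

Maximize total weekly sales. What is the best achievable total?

1161

The ratio heuristic lands on granola A + 2×berry bites (1118) but leaves 6 cm idle.
Using the slack differently, muesli mix + nut clusters + rice crisps comes to 1161 at 102 cm.
Nothing else within 102 cm beats 1161.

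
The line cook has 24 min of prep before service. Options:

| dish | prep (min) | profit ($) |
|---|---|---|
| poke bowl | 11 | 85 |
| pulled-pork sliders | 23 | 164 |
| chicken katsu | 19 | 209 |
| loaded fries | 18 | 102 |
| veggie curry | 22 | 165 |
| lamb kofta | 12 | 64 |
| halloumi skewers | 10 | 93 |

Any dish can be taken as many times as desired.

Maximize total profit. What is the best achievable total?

Density check — chicken katsu 11.00, halloumi skewers 9.30, poke bowl 7.73 are the best per min.
Best packing: chicken katsu — 19 min, 209 total.
That's the maximum — no swap from here does better than 209.

209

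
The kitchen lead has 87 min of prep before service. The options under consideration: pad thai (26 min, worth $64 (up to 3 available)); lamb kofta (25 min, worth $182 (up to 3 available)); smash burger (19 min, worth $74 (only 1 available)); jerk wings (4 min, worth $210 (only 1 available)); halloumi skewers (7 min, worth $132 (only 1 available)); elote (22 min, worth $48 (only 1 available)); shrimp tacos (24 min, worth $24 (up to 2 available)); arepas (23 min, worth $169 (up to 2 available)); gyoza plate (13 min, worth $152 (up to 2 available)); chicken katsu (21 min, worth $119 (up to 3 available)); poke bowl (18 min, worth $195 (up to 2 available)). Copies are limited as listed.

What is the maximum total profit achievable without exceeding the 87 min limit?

Ranking by ratio (profit/min): jerk wings 52.50, halloumi skewers 18.86, gyoza plate 11.69, poke bowl 10.83.
Taking the top-ratio dishes first gives jerk wings + halloumi skewers + 2×gyoza plate + 2×poke bowl for 1036 (73 min).
Replace gyoza plate with lamb kofta: the trade gains 30 net, giving 1066 at 85 min.
That's the maximum — no swap from here does better than 1066.

1066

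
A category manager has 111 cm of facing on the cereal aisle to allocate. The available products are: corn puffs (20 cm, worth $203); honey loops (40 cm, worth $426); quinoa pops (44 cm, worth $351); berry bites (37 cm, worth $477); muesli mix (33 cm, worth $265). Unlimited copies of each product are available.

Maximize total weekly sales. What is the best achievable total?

1431

Best packing: 3×berry bites — 111 cm, 1431 total.
Every other selection either busts 111 cm or fails to beat 1431.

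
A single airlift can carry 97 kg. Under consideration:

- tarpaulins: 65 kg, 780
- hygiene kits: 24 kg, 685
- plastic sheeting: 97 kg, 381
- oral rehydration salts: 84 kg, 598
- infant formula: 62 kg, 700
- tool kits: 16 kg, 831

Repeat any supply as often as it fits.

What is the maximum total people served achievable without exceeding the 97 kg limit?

4986

Taking 6×tool kits: 96 kg used, 4986 in people served.
Nothing else within 97 kg beats 4986.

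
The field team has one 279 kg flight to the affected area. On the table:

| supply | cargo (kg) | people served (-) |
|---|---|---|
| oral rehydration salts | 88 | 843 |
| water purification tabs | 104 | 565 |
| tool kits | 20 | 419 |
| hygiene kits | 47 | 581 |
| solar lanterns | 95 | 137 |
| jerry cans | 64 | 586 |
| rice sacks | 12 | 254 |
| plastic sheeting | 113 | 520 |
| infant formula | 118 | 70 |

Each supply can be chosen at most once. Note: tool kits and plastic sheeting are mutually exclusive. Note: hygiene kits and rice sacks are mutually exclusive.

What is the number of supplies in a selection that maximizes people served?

Optimal total is 2429.
One optimal bundle: oral rehydration salts + tool kits + hygiene kits + jerry cans (219 kg).
Any selection reaching 2429 contains exactly 4 supplies.

4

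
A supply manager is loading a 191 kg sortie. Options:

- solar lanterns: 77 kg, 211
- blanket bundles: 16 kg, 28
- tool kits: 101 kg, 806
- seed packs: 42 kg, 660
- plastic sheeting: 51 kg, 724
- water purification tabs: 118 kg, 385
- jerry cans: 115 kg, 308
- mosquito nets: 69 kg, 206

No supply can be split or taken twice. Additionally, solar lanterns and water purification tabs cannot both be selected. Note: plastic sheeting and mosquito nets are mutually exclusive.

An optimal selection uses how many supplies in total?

4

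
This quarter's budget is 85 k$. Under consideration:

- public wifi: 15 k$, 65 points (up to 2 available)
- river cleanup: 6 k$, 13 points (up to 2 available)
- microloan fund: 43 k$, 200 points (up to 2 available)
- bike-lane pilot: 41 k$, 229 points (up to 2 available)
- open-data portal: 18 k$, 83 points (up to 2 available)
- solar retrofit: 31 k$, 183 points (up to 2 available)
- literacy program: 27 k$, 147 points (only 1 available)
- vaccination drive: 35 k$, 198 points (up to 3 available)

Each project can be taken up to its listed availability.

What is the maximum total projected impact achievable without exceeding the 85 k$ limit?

464

A density-first pass picks open-data portal + 2×solar retrofit — 449 at 80 k$.
Dropping solar retrofit frees 31 k$; slotting in vaccination drive (35 k$) lifts the total to 464 at 84 k$.
The spare 1 k$ is too small for any remaining project, and no exchange beats 464.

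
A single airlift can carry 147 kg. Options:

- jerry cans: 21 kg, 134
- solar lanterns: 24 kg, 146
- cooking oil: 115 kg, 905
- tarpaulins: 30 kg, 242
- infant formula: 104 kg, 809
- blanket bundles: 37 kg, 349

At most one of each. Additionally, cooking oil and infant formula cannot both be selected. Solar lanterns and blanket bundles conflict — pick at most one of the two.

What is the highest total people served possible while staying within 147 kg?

1158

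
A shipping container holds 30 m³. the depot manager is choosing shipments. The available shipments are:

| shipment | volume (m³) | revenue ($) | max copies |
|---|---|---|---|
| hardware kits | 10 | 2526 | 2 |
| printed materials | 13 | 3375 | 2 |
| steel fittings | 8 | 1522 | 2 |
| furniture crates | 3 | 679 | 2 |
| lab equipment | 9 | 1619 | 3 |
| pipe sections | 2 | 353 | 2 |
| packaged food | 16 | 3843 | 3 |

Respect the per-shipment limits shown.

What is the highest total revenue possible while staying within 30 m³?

Density check — printed materials 259.62, hardware kits 252.60, packaged food 240.19, furniture crates 226.33 are the best per m³.
Filling by ratio: 2×printed materials + furniture crates for 7429, with 1 m³ left unused.
Dropping furniture crates frees 3 m³; slotting in 2×pipe sections (4 m³) lifts the total to 7456 at 30 m³.
No other feasible combination exceeds 7456.

7456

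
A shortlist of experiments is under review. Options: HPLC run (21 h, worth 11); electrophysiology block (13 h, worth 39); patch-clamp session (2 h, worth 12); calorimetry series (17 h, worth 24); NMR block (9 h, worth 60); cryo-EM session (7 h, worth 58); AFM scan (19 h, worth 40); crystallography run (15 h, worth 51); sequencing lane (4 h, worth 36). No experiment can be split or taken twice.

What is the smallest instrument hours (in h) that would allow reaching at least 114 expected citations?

16

Minimise h subject to total expected citations ≥ 114.
NMR block + cryo-EM session reaches 118 using 16 h.
Any bundle with less than 16 h falls short of 114.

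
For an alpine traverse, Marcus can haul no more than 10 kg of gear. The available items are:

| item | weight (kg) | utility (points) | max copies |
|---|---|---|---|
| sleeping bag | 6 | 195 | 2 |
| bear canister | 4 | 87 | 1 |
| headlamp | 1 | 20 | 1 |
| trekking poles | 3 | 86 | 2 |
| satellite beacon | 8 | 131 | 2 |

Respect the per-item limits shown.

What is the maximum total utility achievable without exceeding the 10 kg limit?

By utility per kg: sleeping bag 32.50, trekking poles 28.67, bear canister 21.75 lead.
Taking sleeping bag + headlamp + trekking poles: 10 kg used, 301 in utility.
Every other selection either busts 10 kg or exceeds an availability limit or fails to beat 301.

301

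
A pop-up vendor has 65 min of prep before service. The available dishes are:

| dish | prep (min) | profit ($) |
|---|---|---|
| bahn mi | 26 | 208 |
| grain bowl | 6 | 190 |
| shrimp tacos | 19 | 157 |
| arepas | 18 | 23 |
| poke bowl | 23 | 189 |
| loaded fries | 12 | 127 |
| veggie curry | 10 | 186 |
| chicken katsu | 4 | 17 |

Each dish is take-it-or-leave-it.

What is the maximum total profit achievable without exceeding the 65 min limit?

773

By profit per min: grain bowl 31.67, veggie curry 18.60, loaded fries 10.58, shrimp tacos 8.26 lead.
A density-first pass picks grain bowl + shrimp tacos + loaded fries + veggie curry + chicken katsu — 677 at 51 min.
Using the slack differently, bahn mi + grain bowl + poke bowl + veggie curry comes to 773 at 65 min.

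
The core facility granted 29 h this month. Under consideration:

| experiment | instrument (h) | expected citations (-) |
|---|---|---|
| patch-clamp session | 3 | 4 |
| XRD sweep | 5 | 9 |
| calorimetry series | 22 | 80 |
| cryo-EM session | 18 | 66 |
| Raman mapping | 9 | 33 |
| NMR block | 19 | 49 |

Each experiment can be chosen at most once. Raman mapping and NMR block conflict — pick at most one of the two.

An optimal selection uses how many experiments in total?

2

Best achievable expected citations is 99.
For example cryo-EM session + Raman mapping achieves it, using 27 h.
Every optimal selection uses 2 experiments.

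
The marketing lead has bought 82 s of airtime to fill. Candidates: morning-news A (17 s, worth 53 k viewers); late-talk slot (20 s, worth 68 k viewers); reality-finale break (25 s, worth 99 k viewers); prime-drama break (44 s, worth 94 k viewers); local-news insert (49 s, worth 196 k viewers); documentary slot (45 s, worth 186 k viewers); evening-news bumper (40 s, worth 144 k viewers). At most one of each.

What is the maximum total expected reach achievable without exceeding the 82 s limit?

Ranking by ratio (expected reach/s): documentary slot 4.13, local-news insert 4.00, reality-finale break 3.96, evening-news bumper 3.60.
A density-first pass picks reality-finale break + documentary slot — 285 at 70 s.
The 25 s tied up in reality-finale break is better spent on morning-news A + late-talk slot — total rises to 307 (82 s).
Nothing else within 82 s beats 307.

307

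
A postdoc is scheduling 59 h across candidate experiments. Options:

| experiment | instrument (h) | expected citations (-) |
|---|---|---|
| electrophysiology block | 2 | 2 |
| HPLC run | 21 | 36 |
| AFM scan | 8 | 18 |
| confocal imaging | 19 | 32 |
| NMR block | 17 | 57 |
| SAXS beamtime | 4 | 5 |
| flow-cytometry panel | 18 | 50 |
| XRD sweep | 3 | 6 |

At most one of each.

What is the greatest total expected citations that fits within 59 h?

149

Density check — NMR block 3.35, flow-cytometry panel 2.78, AFM scan 2.25 are the best per h.
The ratio heuristic lands on electrophysiology block + AFM scan + NMR block + SAXS beamtime + flow-cytometry panel + XRD sweep (138) but leaves 7 h idle.
Dropping electrophysiology block and AFM scan and SAXS beamtime frees 14 h; slotting in HPLC run (21 h) lifts the total to 149 at 59 h.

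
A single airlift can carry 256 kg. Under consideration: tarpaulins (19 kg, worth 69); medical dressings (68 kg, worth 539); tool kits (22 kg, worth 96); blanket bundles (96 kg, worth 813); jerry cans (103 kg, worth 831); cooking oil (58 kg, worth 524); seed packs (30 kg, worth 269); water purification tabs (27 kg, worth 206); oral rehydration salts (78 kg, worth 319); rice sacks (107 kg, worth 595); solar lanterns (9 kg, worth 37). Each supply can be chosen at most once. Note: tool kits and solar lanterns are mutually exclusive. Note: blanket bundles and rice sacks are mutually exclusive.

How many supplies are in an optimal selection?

4

The maximum people served within 256 kg is 2145.
For example medical dressings + blanket bundles + cooking oil + seed packs achieves it, using 252 kg.
Every optimal selection uses 4 supplies.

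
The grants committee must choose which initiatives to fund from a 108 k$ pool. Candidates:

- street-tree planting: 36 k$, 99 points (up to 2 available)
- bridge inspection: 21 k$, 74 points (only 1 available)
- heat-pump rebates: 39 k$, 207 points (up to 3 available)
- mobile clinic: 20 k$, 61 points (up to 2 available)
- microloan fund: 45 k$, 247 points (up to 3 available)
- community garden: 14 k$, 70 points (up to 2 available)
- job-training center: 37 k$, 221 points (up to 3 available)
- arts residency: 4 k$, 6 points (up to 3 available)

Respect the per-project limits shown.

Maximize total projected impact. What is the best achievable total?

Best packing: 2×community garden + 2×job-training center + arts residency — 106 k$, 588 total.
No other feasible combination exceeds 588.

588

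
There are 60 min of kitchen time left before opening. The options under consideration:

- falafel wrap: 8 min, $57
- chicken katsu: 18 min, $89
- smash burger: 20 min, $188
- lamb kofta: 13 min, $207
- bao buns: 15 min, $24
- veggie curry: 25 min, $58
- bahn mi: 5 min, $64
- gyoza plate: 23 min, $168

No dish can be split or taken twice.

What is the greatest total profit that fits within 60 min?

A density-first pass picks falafel wrap + smash burger + lamb kofta + bahn mi — 516 at 46 min.
The 13 min tied up in falafel wrap and bahn mi is better spent on gyoza plate — total rises to 563 (56 min).
Next best is chicken katsu + smash burger + lamb kofta + bahn mi at 548 (56 min) — short by 15.

563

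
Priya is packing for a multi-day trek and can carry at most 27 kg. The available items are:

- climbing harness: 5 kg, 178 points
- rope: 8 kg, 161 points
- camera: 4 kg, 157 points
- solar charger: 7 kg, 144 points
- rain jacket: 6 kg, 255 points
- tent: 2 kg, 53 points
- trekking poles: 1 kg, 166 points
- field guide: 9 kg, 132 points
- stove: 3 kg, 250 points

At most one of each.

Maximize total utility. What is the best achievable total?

1167

A density-first pass picks climbing harness + camera + rain jacket + tent + trekking poles + stove — 1059 at 21 kg.
Replace tent with rope: the trade gains 108 net, giving 1167 at 27 kg.
Runner-up climbing harness + camera + solar charger + rain jacket + trekking poles + stove tops out at 1150.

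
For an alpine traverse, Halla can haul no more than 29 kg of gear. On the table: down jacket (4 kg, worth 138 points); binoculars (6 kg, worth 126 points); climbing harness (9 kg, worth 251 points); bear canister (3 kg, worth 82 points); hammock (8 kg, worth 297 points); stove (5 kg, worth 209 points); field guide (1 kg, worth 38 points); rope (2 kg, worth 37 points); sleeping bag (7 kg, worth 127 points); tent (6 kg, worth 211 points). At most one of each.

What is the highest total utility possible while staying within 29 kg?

1012

Down jacket + bear canister + hammock + stove + field guide + rope + tent uses 29 of the 29 kg and totals 1012.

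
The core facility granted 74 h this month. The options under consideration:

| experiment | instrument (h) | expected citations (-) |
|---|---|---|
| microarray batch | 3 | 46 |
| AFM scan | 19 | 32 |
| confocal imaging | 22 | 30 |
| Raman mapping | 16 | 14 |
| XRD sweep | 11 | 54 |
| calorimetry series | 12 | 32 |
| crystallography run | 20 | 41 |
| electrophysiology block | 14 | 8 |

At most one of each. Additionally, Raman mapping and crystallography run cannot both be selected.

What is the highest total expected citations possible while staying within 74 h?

Best packing: microarray batch + AFM scan + XRD sweep + calorimetry series + crystallography run — 65 h, 205 total.
Runner-up microarray batch + confocal imaging + XRD sweep + calorimetry series + crystallography run tops out at 203.

205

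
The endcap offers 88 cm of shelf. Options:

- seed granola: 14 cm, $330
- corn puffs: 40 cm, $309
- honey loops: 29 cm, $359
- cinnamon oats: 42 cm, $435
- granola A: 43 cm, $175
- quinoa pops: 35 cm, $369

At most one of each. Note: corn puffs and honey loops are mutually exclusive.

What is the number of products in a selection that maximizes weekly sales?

Optimal total is 1124.
One optimal bundle: seed granola + honey loops + cinnamon oats (85 cm).
All optima have 3 products.

3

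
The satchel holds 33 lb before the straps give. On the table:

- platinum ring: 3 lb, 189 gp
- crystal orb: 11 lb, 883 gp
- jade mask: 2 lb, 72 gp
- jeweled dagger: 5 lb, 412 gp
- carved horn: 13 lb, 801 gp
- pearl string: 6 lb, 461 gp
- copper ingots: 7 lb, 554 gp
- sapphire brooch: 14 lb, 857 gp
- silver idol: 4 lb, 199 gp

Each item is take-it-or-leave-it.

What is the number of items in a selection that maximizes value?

The maximum value within 33 lb is 2509.
For example crystal orb + jeweled dagger + pearl string + copper ingots + silver idol achieves it, using 33 lb.
Every optimal selection uses 5 items.

5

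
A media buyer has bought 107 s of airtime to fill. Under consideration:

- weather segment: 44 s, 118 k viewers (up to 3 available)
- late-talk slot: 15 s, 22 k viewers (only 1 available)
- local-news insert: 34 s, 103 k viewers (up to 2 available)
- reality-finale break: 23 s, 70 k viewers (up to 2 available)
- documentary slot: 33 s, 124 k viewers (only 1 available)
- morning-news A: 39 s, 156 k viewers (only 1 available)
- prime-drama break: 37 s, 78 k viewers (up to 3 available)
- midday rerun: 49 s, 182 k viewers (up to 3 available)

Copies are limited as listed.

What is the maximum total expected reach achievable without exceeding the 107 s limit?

383

Density check — morning-news A 4.00, documentary slot 3.76, midday rerun 3.71 are the best per s.
Filling by ratio: reality-finale break + documentary slot + morning-news A for 350, with 12 s left unused.
Replace reality-finale break with local-news insert: the trade gains 33 net, giving 383 at 106 s.
No other feasible combination exceeds 383.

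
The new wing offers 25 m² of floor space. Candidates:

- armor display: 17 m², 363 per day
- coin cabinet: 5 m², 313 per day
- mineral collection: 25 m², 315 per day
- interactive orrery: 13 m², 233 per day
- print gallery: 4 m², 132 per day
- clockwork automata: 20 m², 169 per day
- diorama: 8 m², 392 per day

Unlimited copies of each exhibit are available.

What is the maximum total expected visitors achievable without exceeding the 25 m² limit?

The ratio ordering already packs tightly: 5×coin cabinet, 25 m², 1565.
Every other selection either busts 25 m² or fails to beat 1565.

1565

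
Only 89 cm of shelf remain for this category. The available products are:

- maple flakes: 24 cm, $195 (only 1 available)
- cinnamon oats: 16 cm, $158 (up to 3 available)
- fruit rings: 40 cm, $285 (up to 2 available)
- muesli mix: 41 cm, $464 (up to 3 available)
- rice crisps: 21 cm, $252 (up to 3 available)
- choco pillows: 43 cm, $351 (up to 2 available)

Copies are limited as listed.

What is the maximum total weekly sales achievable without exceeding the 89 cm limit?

The ratio heuristic lands on cinnamon oats + 3×rice crisps (914) but leaves 10 cm idle.
Replace cinnamon oats and rice crisps with muesli mix: the trade gains 54 net, giving 968 at 83 cm.

968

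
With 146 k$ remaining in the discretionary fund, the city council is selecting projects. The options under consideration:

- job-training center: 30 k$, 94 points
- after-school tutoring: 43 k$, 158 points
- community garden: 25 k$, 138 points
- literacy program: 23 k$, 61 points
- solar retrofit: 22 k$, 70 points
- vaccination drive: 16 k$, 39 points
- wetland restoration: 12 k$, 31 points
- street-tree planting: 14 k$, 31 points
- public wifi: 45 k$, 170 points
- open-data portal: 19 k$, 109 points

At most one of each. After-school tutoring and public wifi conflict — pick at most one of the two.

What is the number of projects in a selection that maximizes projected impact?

Best achievable projected impact is 581.
For example job-training center + community garden + solar retrofit + public wifi + open-data portal achieves it, using 141 k$.
All optima have 5 projects.

5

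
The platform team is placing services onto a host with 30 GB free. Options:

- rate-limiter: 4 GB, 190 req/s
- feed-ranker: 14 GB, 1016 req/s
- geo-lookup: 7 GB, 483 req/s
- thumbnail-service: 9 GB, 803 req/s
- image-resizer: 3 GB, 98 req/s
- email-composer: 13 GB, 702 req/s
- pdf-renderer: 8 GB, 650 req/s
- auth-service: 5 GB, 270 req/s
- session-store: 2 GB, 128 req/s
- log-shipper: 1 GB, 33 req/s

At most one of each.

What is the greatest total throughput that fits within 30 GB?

A density-first pass picks rate-limiter + geo-lookup + thumbnail-service + pdf-renderer + session-store — 2254 at 30 GB.
The 14 GB tied up in rate-limiter and pdf-renderer and session-store is better spent on feed-ranker — total rises to 2302 (30 GB).

2302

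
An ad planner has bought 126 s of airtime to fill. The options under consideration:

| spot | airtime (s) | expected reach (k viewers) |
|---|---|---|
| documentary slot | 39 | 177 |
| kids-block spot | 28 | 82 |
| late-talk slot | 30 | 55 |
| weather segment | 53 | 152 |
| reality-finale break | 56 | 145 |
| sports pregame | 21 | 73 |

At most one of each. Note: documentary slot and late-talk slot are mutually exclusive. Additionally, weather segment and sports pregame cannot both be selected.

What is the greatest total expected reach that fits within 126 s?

411

By expected reach per s: documentary slot 4.54, sports pregame 3.48, kids-block spot 2.93, weather segment 2.87 lead.
Documentary slot + kids-block spot + weather segment uses 120 of the 126 s and totals 411.
Nothing else feasible within 126 s beats 411.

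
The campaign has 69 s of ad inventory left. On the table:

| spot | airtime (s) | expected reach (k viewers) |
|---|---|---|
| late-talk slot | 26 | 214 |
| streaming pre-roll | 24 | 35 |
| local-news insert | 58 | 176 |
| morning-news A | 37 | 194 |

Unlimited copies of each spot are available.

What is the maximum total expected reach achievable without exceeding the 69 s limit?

Best packing: 2×late-talk slot — 52 s, 428 total.
Every other selection either busts 69 s or fails to beat 428.

428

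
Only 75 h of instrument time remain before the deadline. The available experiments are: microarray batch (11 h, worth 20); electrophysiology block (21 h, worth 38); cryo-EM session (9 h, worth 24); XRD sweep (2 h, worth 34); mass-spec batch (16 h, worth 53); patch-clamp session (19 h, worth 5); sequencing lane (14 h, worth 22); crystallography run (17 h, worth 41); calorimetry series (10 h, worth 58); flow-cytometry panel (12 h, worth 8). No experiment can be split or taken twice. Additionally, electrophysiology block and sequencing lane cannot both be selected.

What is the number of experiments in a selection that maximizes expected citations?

6

Optimal total is 248.
For example electrophysiology block + cryo-EM session + XRD sweep + mass-spec batch + crystallography run + calorimetry series achieves it, using 75 h.
Every optimal selection uses 6 experiments.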